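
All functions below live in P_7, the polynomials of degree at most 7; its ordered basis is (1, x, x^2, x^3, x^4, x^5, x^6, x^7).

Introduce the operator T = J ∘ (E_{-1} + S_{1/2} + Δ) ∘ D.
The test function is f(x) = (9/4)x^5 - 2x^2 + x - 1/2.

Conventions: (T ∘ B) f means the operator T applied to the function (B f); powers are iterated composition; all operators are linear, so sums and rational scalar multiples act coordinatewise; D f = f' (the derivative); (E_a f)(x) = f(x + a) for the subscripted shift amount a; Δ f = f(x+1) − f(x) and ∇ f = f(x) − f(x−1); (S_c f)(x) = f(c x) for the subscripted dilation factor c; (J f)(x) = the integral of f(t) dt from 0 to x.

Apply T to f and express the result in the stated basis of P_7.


g(x) = (153/64)x^5 + 45x^3 - 3x^2 + (49/2)x

D f = (45/4)x^4 - 4x + 1
E_{-1} D f = (45/4)x^4 - 45x^3 + (135/2)x^2 - 49x + 65/4
S_{1/2} D f = (45/64)x^4 - 2x + 1
Δ D f = 45x^3 + (135/2)x^2 + 45x + 29/4
(E_{-1} + S_{1/2} + Δ) D f = (765/64)x^4 + 135x^2 - 6x + 49/2
J ((E_{-1} + S_{1/2} + Δ) ∘ D) f = (153/64)x^5 + 45x^3 - 3x^2 + (49/2)x


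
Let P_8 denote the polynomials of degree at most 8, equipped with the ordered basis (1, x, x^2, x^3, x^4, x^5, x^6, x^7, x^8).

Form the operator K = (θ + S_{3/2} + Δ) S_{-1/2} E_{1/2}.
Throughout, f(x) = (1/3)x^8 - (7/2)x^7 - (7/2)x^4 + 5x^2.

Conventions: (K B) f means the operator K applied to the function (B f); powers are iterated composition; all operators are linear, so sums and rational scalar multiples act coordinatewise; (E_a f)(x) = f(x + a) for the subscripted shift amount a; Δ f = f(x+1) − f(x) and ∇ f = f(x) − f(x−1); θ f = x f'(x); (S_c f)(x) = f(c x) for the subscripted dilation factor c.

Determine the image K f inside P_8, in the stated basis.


g(x) = (8609/196608)x^8 + (13701/32768)x^7 - (124831/49152)x^6 + (142835/24576)x^5 - (36715/4096)x^4 + (58093/6144)x^3 - (2153/3072)x^2 - (1109/512)x

E_{1/2} f = (1/3)x^8 - (13/6)x^7 - (119/12)x^6 - (385/24)x^5 - (833/48)x^4 - (1351/96)x^3 - (461/192)x^2 + (1109/384)x + 193/192
S_{-1/2} E_{1/2} f = (1/768)x^8 + (13/768)x^7 - (119/768)x^6 + (385/768)x^5 - (833/768)x^4 + (1351/768)x^3 - (461/768)x^2 - (1109/768)x + 193/192
θ (S_{-1/2} E_{1/2}) f = (1/96)x^8 + (91/768)x^7 - (119/128)x^6 + (1925/768)x^5 - (833/192)x^4 + (1351/256)x^3 - (461/384)x^2 - (1109/768)x
S_{3/2} (S_{-1/2} E_{1/2}) f = (2187/65536)x^8 + (9477/32768)x^7 - (28917/16384)x^6 + (31185/8192)x^5 - (22491/4096)x^4 + (12159/2048)x^3 - (1383/1024)x^2 - (1109/512)x + 193/192
Δ (S_{-1/2} E_{1/2}) f = (1/96)x^7 + (119/768)x^6 - (385/768)x^5 + (665/768)x^4 - (1351/768)x^3 + (1421/768)x^2 + (1109/768)x - 193/192
(θ + S_{3/2} + Δ) (S_{-1/2} E_{1/2}) f = (8609/196608)x^8 + (13701/32768)x^7 - (124831/49152)x^6 + (142835/24576)x^5 - (36715/4096)x^4 + (58093/6144)x^3 - (2153/3072)x^2 - (1109/512)x


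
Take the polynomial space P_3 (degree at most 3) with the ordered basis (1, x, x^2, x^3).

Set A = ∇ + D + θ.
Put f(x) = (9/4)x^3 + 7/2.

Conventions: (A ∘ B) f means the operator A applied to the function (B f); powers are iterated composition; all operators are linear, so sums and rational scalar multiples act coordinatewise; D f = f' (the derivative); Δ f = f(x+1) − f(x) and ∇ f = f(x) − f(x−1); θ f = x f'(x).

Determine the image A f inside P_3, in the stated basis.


the result is g(x) = (27/4)x^3 + (27/2)x^2 - (27/4)x + 9/4

∇ f = (27/4)x^2 - (27/4)x + 9/4
D f = (27/4)x^2
θ f = (27/4)x^3
(∇ + D + θ) f = (27/4)x^3 + (27/2)x^2 - (27/4)x + 9/4


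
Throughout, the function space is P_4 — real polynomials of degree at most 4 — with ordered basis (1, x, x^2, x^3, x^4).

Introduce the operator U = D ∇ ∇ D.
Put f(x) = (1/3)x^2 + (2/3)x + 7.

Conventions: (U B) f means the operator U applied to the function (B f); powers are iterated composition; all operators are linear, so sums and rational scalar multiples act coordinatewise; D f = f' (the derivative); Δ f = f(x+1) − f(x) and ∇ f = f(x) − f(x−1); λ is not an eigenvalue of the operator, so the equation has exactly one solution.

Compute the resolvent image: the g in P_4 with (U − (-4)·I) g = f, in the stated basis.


write g with unknown coordinates in the stated basis and equate coefficients in (U − (-4)·I) g = f
solving from the highest basis element down gives g = (1/12)x^2 + (1/6)x + 7/4
check: U g = 0
so U g − (-4)·g = (1/3)x^2 + (2/3)x + 7 = f ✓

g(x) = (1/12)x^2 + (1/6)x + 7/4


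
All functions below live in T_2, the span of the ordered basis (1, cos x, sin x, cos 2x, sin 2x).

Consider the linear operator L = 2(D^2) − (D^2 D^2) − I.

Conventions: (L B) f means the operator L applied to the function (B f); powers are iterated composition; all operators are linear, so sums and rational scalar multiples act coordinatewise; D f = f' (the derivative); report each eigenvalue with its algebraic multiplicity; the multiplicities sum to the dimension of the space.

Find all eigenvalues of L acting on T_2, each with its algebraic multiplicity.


λ = -25 (multiplicity 2), λ = -4 (multiplicity 2), λ = -1 (multiplicity 1)

image of 1: -1
image of cos x: -4cos x
image of sin x: -4sin x
image of cos 2x: -25cos 2x
image of sin 2x: -25sin 2x
the matrix is diagonal; its diagonal is (-1, -4, -4, -25, -25)
for a triangular matrix the eigenvalues are the diagonal entries, with algebraic multiplicity their repetition count


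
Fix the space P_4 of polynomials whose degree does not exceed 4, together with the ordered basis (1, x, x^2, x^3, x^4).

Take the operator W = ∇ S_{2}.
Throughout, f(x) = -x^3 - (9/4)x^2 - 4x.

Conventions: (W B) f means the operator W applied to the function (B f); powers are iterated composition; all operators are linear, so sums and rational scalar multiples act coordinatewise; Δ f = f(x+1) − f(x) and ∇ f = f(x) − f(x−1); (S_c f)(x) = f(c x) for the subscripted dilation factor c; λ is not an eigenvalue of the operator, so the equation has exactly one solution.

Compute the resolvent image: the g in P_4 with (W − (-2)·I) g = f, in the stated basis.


g(x) = -(1/2)x^3 + (39/8)x^2 - (55/2)x + 157/4

write g with unknown coordinates in the stated basis and equate coefficients in (W − (-2)·I) g = f
solving from the highest basis element down gives g = -(1/2)x^3 + (39/8)x^2 - (55/2)x + 157/4
check: W g = -12x^2 + 51x - 157/2
so W g − (-2)·g = -x^3 - (9/4)x^2 - 4x = f ✓


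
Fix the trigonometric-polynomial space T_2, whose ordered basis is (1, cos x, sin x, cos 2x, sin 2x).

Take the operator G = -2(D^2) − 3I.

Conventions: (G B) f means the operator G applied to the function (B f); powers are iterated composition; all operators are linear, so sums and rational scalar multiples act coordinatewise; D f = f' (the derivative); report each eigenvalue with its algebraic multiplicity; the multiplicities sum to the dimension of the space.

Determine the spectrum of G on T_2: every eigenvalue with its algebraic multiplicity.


image of 1: -3
image of cos x: -cos x
image of sin x: -sin x
image of cos 2x: 5cos 2x
image of sin 2x: 5sin 2x
the matrix is diagonal; its diagonal is (-3, -1, -1, 5, 5)
for a triangular matrix the eigenvalues are the diagonal entries, with algebraic multiplicity their repetition count

λ = -3 (multiplicity 1), λ = -1 (multiplicity 2), λ = 5 (multiplicity 2)


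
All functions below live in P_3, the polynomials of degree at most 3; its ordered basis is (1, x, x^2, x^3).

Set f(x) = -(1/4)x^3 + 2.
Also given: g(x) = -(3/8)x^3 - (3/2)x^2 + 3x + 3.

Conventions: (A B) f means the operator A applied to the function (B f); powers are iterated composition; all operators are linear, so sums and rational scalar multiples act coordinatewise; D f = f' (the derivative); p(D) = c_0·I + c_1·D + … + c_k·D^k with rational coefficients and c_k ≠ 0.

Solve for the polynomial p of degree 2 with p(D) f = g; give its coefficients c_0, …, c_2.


D^0 f = -(1/4)x^3 + 2
D^1 f = -(3/4)x^2
D^2 f = -(3/2)x
matching coefficients of g against c_0 f + c_1 Df + … from the top degree down determines the c_i
solution: c_0 = 3/2, c_1 = 2, c_2 = -2

p(D) = (3/2)·I + 2·D − 2·D^2, i.e. c_0 = 3/2, c_1 = 2, c_2 = -2


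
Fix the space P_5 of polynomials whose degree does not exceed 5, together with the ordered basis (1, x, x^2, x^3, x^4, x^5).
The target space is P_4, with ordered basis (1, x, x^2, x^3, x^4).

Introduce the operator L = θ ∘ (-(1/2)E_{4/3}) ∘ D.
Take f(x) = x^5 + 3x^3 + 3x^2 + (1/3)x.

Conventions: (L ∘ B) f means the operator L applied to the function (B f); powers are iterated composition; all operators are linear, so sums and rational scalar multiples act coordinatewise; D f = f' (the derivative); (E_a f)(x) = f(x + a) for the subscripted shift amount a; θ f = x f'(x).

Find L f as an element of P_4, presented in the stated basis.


D f = 5x^4 + 9x^2 + 6x + 1/3
E_{4/3} D f = 5x^4 + (80/3)x^3 + (187/3)x^2 + (2090/27)x + 3251/81
(-(1/2)E_{4/3}) D f = -(5/2)x^4 - (40/3)x^3 - (187/6)x^2 - (1045/27)x - 3251/162
θ ((-(1/2)E_{4/3}) ∘ D) f = -10x^4 - 40x^3 - (187/3)x^2 - (1045/27)x

g(x) = -10x^4 - 40x^3 - (187/3)x^2 - (1045/27)x


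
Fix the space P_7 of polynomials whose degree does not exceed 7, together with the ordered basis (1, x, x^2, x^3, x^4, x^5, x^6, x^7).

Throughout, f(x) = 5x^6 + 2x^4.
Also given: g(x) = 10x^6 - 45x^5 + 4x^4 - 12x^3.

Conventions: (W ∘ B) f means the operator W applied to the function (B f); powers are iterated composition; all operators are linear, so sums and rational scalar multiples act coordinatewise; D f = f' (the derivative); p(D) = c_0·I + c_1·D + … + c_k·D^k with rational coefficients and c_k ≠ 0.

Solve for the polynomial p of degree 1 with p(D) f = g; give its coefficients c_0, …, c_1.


D^0 f = 5x^6 + 2x^4
D^1 f = 30x^5 + 8x^3
matching coefficients of g against c_0 f + c_1 Df + … from the top degree down determines the c_i
solution: c_0 = 2, c_1 = -3/2

c_0 = 2, c_1 = -3/2


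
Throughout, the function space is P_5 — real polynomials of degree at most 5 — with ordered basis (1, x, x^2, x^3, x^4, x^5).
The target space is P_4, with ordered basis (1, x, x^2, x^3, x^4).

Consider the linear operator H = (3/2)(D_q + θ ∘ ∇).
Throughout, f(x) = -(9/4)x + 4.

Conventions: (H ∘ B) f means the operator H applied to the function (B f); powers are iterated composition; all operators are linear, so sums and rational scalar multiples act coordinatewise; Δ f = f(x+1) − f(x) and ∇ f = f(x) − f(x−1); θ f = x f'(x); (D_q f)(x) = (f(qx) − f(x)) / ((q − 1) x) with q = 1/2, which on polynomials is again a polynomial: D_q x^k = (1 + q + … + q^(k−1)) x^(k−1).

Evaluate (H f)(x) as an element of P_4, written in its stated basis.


the result is g(x) = -27/8

D_q f = -9/4
∇ f = -9/4
θ ∇ f = 0
(D_q + θ ∘ ∇) f = -9/4
((3/2)(D_q + θ ∘ ∇)) f = -27/8


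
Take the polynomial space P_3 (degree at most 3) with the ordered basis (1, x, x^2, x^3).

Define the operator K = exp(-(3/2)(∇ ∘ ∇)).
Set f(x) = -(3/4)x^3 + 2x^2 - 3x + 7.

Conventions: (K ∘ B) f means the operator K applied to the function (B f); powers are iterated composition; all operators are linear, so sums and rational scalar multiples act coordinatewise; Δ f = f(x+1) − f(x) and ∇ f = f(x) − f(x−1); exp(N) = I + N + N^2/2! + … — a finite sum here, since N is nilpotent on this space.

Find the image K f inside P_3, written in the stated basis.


order-1 term: (27/4)x - 51/4
the series for exp(-(3/2)(∇ ∘ ∇)) f terminates at order 1
exp(-(3/2)(∇ ∘ ∇)) f = -(3/4)x^3 + 2x^2 + (15/4)x - 23/4

the image equals g(x) = -(3/4)x^3 + 2x^2 + (15/4)x - 23/4


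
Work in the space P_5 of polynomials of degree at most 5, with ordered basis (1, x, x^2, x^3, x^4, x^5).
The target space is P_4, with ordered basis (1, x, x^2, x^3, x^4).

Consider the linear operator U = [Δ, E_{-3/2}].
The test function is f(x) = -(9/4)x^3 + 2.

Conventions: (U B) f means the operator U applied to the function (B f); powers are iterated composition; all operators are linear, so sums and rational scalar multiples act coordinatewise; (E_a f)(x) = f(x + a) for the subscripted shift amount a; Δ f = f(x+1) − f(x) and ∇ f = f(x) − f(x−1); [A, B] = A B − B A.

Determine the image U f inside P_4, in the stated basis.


the image equals g(x) = 0

E_{-3/2} f = -(9/4)x^3 + (81/8)x^2 - (243/16)x + 307/32
Δ E_{-3/2} f = -(27/4)x^2 + (27/2)x - 117/16
Δ f = -(27/4)x^2 - (27/4)x - 9/4
E_{-3/2} Δ f = -(27/4)x^2 + (27/2)x - 117/16
[Δ, E_{-3/2}] f = 0


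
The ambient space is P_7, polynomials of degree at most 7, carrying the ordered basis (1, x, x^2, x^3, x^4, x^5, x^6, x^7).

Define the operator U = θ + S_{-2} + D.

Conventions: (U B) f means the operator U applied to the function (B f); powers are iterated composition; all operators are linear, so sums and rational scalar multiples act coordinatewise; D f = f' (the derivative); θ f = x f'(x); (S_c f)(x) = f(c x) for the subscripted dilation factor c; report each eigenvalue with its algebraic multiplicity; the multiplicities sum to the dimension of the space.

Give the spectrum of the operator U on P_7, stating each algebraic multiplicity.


λ = -121 (multiplicity 1), λ = -27 (multiplicity 1), λ = -5 (multiplicity 1), λ = -1 (multiplicity 1), λ = 1 (multiplicity 1), λ = 6 (multiplicity 1), λ = 20 (multiplicity 1), λ = 70 (multiplicity 1)

image of 1: 1
image of x: -x + 1
image of x^2: 6x^2 + 2x
image of x^3: -5x^3 + 3x^2
image of x^4: 20x^4 + 4x^3
image of x^5: -27x^5 + 5x^4
image of x^6: 70x^6 + 6x^5
image of x^7: -121x^7 + 7x^6
the matrix is upper triangular; its diagonal is (1, -1, 6, -5, 20, -27, 70, -121)
for a triangular matrix the eigenvalues are the diagonal entries, with algebraic multiplicity their repetition count


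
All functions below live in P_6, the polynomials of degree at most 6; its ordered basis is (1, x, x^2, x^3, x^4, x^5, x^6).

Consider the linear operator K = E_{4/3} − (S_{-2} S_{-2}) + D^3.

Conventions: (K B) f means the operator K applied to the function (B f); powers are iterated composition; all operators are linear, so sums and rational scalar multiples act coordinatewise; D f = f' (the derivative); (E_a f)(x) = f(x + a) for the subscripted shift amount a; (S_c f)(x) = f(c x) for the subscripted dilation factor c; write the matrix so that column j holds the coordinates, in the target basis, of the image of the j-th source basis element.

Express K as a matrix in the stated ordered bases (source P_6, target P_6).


the matrix is [[0, 4/3, 16/9, 226/27, 256/81, 1024/243, 4096/729]; [0, -3, 8/3, 16/3, 904/27, 1280/81, 2048/81]; [0, 0, -15, 4, 32/3, 2260/27, 1280/27]; [0, 0, 0, -63, 16/3, 160/9, 4520/27]; [0, 0, 0, 0, -255, 20/3, 80/3]; [0, 0, 0, 0, 0, -1023, 8]; [0, 0, 0, 0, 0, 0, -4095]] (rows listed top to bottom)

image of 1: 0
image of x: -3x + 4/3
image of x^2: -15x^2 + (8/3)x + 16/9
image of x^3: -63x^3 + 4x^2 + (16/3)x + 226/27
image of x^4: -255x^4 + (16/3)x^3 + (32/3)x^2 + (904/27)x + 256/81
image of x^5: -1023x^5 + (20/3)x^4 + (160/9)x^3 + (2260/27)x^2 + (1280/81)x + 1024/243
image of x^6: -4095x^6 + 8x^5 + (80/3)x^4 + (4520/27)x^3 + (1280/27)x^2 + (2048/81)x + 4096/729
each image's coordinates form column j of the matrix


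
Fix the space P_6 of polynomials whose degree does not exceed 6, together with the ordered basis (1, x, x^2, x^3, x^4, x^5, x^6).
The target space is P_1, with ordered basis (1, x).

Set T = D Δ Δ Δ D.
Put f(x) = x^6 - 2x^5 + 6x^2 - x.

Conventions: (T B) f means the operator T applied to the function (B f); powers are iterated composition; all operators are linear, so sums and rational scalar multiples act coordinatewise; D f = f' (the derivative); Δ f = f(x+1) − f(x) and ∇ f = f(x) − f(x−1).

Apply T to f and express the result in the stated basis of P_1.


the image equals g(x) = 720x + 840

D f = 6x^5 - 10x^4 + 12x - 1
Δ D f = 30x^4 + 20x^3 - 10x + 8
Δ Δ D f = 120x^3 + 240x^2 + 180x + 40
Δ (Δ Δ D) f = 360x^2 + 840x + 540
D Δ (Δ Δ D) f = 720x + 840


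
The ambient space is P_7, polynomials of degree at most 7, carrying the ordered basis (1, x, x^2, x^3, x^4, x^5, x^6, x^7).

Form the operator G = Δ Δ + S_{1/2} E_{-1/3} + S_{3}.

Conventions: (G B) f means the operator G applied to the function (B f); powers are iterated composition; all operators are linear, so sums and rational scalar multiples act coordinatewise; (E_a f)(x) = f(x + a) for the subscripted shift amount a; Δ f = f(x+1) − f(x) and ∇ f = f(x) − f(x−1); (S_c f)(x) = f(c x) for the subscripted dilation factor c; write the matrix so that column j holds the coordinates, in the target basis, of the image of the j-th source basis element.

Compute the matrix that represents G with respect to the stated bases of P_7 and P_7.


the matrix is [[2, -1/3, 19/9, 161/27, 1135/81, 7289/243, 45199/729, 275561/2187]; [0, 7/2, -1/3, 37/6, 646/27, 11345/162, 14579/81, 632779/1458]; [0, 0, 37/4, -1/4, 73/6, 3235/54, 22685/108, 204113/324]; [0, 0, 0, 217/8, -1/6, 725/36, 6475/54, 317555/648]; [0, 0, 0, 0, 1297/16, -5/48, 1445/48, 90685/432]; [0, 0, 0, 0, 0, 7777/32, -1/16, 4039/96]; [0, 0, 0, 0, 0, 0, 46657/64, -7/192]; [0, 0, 0, 0, 0, 0, 0, 279937/128]] (rows listed top to bottom)

image of 1: 2
image of x: (7/2)x - 1/3
image of x^2: (37/4)x^2 - (1/3)x + 19/9
image of x^3: (217/8)x^3 - (1/4)x^2 + (37/6)x + 161/27
image of x^4: (1297/16)x^4 - (1/6)x^3 + (73/6)x^2 + (646/27)x + 1135/81
image of x^5: (7777/32)x^5 - (5/48)x^4 + (725/36)x^3 + (3235/54)x^2 + (11345/162)x + 7289/243
image of x^6: (46657/64)x^6 - (1/16)x^5 + (1445/48)x^4 + (6475/54)x^3 + (22685/108)x^2 + (14579/81)x + 45199/729
image of x^7: (279937/128)x^7 - (7/192)x^6 + (4039/96)x^5 + (90685/432)x^4 + (317555/648)x^3 + (204113/324)x^2 + (632779/1458)x + 275561/2187
each image's coordinates form column j of the matrix


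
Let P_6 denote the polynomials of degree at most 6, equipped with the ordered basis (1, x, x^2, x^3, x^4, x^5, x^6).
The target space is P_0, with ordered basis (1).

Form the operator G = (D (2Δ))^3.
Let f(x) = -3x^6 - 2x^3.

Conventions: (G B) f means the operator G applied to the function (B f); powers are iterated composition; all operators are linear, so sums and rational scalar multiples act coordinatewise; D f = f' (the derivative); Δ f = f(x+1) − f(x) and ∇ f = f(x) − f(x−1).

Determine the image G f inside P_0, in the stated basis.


g(x) = -17280

Δ f = -18x^5 - 45x^4 - 60x^3 - 51x^2 - 24x - 5
(2Δ) f = -36x^5 - 90x^4 - 120x^3 - 102x^2 - 48x - 10
D (2Δ) f = -180x^4 - 360x^3 - 360x^2 - 204x - 48
Δ (D (2Δ)) f = -720x^3 - 2160x^2 - 2520x - 1104
(2Δ) (D (2Δ)) f = -1440x^3 - 4320x^2 - 5040x - 2208
D (2Δ) (D (2Δ)) f = -4320x^2 - 8640x - 5040
Δ (D (2Δ)) (D (2Δ)) f = -8640x - 12960
(2Δ) (D (2Δ)) (D (2Δ)) f = -17280x - 25920
D (2Δ) (D (2Δ)) (D (2Δ)) f = -17280


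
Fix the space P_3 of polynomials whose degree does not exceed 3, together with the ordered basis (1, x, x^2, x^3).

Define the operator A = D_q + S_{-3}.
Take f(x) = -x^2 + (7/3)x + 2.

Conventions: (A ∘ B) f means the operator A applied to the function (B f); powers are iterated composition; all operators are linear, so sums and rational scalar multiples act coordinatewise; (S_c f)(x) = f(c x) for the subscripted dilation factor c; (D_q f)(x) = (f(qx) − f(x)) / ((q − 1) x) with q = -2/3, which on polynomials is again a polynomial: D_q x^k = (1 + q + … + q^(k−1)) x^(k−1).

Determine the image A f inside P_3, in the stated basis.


the image equals g(x) = -9x^2 - (22/3)x + 13/3

D_q f = -(1/3)x + 7/3
S_{-3} f = -9x^2 - 7x + 2
(D_q + S_{-3}) f = -9x^2 - (22/3)x + 13/3


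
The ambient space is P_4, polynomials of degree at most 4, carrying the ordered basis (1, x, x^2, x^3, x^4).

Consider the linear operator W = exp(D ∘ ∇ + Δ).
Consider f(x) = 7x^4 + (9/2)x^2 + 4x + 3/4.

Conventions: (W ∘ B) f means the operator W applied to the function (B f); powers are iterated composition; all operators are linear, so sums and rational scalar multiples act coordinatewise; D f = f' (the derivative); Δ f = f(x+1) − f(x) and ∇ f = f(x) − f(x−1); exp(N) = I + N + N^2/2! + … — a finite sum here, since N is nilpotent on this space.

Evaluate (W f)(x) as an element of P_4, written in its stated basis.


order-1 term: 28x^3 + 126x^2 - 47x + 105/2
order-2 term: 42x^2 + 252x + 275/2
order-3 term: 28x + 126
order-4 term: 7
the series for exp(D ∘ ∇ + Δ) f terminates at order 4
exp(D ∘ ∇ + Δ) f = 7x^4 + 28x^3 + (345/2)x^2 + 237x + 1295/4

the image equals g(x) = 7x^4 + 28x^3 + (345/2)x^2 + 237x + 1295/4


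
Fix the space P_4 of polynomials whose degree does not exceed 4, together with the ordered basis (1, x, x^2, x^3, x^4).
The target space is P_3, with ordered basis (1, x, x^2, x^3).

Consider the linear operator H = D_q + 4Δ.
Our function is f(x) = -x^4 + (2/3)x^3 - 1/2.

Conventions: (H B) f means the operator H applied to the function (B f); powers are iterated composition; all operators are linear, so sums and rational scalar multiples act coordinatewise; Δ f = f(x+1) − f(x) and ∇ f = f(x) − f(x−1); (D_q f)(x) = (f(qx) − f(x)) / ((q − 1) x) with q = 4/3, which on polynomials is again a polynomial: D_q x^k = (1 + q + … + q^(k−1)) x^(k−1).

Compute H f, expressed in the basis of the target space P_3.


g(x) = -(607/27)x^3 - (358/27)x^2 - 8x - 4/3

D_q f = -(175/27)x^3 + (74/27)x^2
Δ f = -4x^3 - 4x^2 - 2x - 1/3
(4Δ) f = -16x^3 - 16x^2 - 8x - 4/3
(D_q + 4Δ) f = -(607/27)x^3 - (358/27)x^2 - 8x - 4/3


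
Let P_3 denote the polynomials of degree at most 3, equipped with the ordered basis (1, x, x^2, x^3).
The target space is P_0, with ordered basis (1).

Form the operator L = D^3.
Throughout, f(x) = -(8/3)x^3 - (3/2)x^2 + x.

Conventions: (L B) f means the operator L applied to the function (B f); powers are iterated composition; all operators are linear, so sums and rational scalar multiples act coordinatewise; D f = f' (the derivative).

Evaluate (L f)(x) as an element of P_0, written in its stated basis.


the image equals g(x) = -16

D f = -8x^2 - 3x + 1
D D f = -16x - 3
D D D f = -16


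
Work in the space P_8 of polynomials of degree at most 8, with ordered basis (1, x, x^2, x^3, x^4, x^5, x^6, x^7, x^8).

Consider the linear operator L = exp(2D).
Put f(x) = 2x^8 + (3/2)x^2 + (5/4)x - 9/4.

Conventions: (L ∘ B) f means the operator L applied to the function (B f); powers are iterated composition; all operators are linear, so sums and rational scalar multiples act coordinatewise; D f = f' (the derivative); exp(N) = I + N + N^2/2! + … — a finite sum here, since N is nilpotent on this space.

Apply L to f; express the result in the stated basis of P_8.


order-1 term: 32x^7 + 6x + 5/2
order-2 term: 224x^6 + 6
order-3 term: 896x^5
order-4 term: 2240x^4
order-5 term: 3584x^3
order-6 term: 3584x^2
order-7 term: 2048x
order-8 term: 512
the series for exp(2D) f terminates at order 8
exp(2D) f = 2x^8 + 32x^7 + 224x^6 + 896x^5 + 2240x^4 + 3584x^3 + (7171/2)x^2 + (8221/4)x + 2073/4

the result is g(x) = 2x^8 + 32x^7 + 224x^6 + 896x^5 + 2240x^4 + 3584x^3 + (7171/2)x^2 + (8221/4)x + 2073/4


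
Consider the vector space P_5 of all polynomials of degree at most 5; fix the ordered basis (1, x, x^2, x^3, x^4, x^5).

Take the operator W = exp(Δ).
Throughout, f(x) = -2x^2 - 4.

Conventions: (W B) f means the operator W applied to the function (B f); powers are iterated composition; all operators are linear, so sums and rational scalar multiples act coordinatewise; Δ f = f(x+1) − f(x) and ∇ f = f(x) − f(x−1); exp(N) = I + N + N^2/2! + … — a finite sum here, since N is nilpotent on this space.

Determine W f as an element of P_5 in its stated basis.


the image equals g(x) = -2x^2 - 4x - 8

order-1 term: -4x - 2
order-2 term: -2
the series for exp(Δ) f terminates at order 2
exp(Δ) f = -2x^2 - 4x - 8


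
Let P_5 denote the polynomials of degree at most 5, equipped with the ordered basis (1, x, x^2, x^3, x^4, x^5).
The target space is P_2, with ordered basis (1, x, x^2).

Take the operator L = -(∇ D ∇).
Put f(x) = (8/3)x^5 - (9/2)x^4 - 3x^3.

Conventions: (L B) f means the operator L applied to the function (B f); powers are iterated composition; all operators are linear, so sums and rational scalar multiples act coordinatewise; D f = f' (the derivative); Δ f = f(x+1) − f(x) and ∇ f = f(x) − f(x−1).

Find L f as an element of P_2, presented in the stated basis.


g(x) = -160x^2 + 428x - 830/3

∇ f = (40/3)x^4 - (134/3)x^3 + (134/3)x^2 - (67/3)x + 25/6
D ∇ f = (160/3)x^3 - 134x^2 + (268/3)x - 67/3
∇ D ∇ f = 160x^2 - 428x + 830/3
(-(∇ D ∇)) f = -160x^2 + 428x - 830/3


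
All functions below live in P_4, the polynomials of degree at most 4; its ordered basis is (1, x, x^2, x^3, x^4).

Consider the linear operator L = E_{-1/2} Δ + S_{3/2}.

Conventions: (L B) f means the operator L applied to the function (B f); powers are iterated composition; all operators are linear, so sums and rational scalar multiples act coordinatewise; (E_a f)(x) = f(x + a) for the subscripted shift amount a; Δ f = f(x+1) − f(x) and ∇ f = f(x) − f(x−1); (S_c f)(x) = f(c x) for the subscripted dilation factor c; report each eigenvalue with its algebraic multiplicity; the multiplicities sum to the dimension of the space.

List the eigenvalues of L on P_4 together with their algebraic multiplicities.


λ = 1 (multiplicity 1), λ = 3/2 (multiplicity 1), λ = 9/4 (multiplicity 1), λ = 27/8 (multiplicity 1), λ = 81/16 (multiplicity 1)

image of 1: 1
image of x: (3/2)x + 1
image of x^2: (9/4)x^2 + 2x
image of x^3: (27/8)x^3 + 3x^2 + 1/4
image of x^4: (81/16)x^4 + 4x^3 + x
the matrix is upper triangular; its diagonal is (1, 3/2, 9/4, 27/8, 81/16)
for a triangular matrix the eigenvalues are the diagonal entries, with algebraic multiplicity their repetition count


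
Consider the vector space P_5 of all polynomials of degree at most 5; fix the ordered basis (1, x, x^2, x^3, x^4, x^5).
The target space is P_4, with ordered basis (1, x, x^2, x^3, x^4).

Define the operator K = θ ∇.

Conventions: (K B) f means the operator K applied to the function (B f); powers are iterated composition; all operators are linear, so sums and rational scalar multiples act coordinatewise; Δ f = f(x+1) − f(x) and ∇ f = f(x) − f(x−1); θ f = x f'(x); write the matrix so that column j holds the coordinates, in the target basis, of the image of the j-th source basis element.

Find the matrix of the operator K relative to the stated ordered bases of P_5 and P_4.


image of 1: 0
image of x: 0
image of x^2: 2x
image of x^3: 6x^2 - 3x
image of x^4: 12x^3 - 12x^2 + 4x
image of x^5: 20x^4 - 30x^3 + 20x^2 - 5x
each image's coordinates form column j of the matrix

the matrix is [[0, 0, 0, 0, 0, 0]; [0, 0, 2, -3, 4, -5]; [0, 0, 0, 6, -12, 20]; [0, 0, 0, 0, 12, -30]; [0, 0, 0, 0, 0, 20]] (rows listed top to bottom)


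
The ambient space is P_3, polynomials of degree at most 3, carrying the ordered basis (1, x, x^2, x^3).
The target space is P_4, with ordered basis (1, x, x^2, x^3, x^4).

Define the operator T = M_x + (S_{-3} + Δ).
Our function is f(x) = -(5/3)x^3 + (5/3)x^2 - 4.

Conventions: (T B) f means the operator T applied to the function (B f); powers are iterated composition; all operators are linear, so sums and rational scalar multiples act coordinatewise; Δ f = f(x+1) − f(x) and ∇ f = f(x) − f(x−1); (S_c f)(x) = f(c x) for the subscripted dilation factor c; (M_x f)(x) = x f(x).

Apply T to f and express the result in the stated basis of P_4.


M_x f = -(5/3)x^4 + (5/3)x^3 - 4x
S_{-3} f = 45x^3 + 15x^2 - 4
Δ f = -5x^2 - (5/3)x
(S_{-3} + Δ) f = 45x^3 + 10x^2 - (5/3)x - 4
(M_x + (S_{-3} + Δ)) f = -(5/3)x^4 + (140/3)x^3 + 10x^2 - (17/3)x - 4

the image equals g(x) = -(5/3)x^4 + (140/3)x^3 + 10x^2 - (17/3)x - 4


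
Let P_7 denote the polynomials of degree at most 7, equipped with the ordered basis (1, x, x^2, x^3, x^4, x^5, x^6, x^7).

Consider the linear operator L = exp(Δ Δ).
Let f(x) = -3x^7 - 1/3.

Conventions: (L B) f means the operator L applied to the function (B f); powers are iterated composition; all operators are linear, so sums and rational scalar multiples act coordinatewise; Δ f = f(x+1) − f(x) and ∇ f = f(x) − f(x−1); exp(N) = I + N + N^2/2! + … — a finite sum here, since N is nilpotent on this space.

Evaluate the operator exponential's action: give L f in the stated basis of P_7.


the image equals g(x) = -3x^7 - 126x^5 - 630x^4 - 2730x^3 - 9450x^2 - 20202x - 61615/3

order-1 term: -126x^5 - 630x^4 - 1470x^3 - 1890x^2 - 1302x - 378
order-2 term: -1260x^3 - 7560x^2 - 16380x - 12600
order-3 term: -2520x - 7560
the series for exp(Δ Δ) f terminates at order 3
exp(Δ Δ) f = -3x^7 - 126x^5 - 630x^4 - 2730x^3 - 9450x^2 - 20202x - 61615/3


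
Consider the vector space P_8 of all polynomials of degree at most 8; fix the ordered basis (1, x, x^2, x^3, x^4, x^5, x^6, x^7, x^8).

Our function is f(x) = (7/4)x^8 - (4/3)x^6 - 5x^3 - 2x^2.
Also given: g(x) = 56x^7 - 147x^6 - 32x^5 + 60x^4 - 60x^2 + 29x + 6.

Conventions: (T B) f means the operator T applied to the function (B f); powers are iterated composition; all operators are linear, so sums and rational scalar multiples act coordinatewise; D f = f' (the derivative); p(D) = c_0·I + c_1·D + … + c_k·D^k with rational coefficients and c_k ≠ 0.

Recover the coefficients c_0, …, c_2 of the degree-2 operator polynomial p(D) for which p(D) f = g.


p(D) = 4·D − (3/2)·D^2, i.e. c_0 = 0, c_1 = 4, c_2 = -3/2

D^0 f = (7/4)x^8 - (4/3)x^6 - 5x^3 - 2x^2
D^1 f = 14x^7 - 8x^5 - 15x^2 - 4x
D^2 f = 98x^6 - 40x^4 - 30x - 4
matching coefficients of g against c_0 f + c_1 Df + … from the top degree down determines the c_i
solution: c_0 = 0, c_1 = 4, c_2 = -3/2


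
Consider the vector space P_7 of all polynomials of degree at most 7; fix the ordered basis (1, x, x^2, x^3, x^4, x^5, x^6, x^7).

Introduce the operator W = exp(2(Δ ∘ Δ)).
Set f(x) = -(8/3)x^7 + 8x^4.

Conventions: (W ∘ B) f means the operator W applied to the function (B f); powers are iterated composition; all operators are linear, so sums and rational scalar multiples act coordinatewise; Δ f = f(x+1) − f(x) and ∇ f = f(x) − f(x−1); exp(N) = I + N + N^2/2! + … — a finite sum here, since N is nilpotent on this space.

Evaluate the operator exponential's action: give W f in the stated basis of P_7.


order-1 term: -224x^5 - 1120x^4 - (7840/3)x^3 - 3168x^2 - (5792/3)x - 448
order-2 term: -4480x^3 - 26880x^2 - 58240x - 44416
order-3 term: -17920x - 53760
the series for exp(2(Δ ∘ Δ)) f terminates at order 3
exp(2(Δ ∘ Δ)) f = -(8/3)x^7 - 224x^5 - 1112x^4 - (21280/3)x^3 - 30048x^2 - (234272/3)x - 98624

g(x) = -(8/3)x^7 - 224x^5 - 1112x^4 - (21280/3)x^3 - 30048x^2 - (234272/3)x - 98624


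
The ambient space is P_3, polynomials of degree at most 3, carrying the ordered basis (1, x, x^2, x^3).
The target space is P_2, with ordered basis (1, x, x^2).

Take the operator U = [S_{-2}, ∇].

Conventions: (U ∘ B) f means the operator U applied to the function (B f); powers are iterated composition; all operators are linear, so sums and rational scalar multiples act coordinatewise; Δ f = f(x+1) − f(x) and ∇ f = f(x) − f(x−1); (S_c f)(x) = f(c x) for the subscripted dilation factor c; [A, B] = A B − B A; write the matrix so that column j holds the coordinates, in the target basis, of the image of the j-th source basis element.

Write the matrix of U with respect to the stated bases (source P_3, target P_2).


the matrix is [[0, 3, 3, 9]; [0, 0, -12, -18]; [0, 0, 0, 36]] (rows listed top to bottom)

image of 1: 0
image of x: 3
image of x^2: -12x + 3
image of x^3: 36x^2 - 18x + 9
each image's coordinates form column j of the matrix


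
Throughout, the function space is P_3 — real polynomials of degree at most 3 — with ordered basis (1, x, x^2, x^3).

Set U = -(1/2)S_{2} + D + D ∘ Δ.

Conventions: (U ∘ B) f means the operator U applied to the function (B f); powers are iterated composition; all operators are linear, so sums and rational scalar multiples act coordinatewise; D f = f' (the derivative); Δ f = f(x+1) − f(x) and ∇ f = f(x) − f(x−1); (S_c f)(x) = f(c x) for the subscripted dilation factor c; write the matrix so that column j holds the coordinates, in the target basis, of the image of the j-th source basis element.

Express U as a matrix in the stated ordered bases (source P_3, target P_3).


the matrix is [[-1/2, 1, 2, 3]; [0, -1, 2, 6]; [0, 0, -2, 3]; [0, 0, 0, -4]] (rows listed top to bottom)

image of 1: -1/2
image of x: -x + 1
image of x^2: -2x^2 + 2x + 2
image of x^3: -4x^3 + 3x^2 + 6x + 3
each image's coordinates form column j of the matrix


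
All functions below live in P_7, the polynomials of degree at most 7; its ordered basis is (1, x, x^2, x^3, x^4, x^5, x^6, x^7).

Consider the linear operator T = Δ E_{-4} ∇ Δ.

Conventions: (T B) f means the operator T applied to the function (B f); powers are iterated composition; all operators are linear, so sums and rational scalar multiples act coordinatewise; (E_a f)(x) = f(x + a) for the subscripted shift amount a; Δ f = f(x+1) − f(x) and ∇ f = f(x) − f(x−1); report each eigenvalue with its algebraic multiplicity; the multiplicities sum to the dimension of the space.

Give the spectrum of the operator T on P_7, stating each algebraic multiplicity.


λ = 0 (multiplicity 8)

image of 1: 0
image of x: 0
image of x^2: 0
image of x^3: 6
image of x^4: 24x - 84
image of x^5: 60x^2 - 420x + 750
image of x^6: 120x^3 - 1260x^2 + 4500x - 5460
image of x^7: 210x^4 - 2940x^3 + 15750x^2 - 38220x + 35406
the matrix is upper triangular; its diagonal is (0, 0, 0, 0, 0, 0, 0, 0)
for a triangular matrix the eigenvalues are the diagonal entries, with algebraic multiplicity their repetition count


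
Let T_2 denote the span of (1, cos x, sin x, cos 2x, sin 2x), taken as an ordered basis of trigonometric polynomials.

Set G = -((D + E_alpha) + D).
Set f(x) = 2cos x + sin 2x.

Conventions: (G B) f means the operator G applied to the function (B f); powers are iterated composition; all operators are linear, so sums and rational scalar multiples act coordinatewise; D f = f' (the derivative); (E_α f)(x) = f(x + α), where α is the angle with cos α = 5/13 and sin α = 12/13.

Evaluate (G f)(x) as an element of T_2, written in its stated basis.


the image equals g(x) = -(10/13)cos x + (76/13)sin x - (796/169)cos 2x + (119/169)sin 2x

D f = -2sin x + 2cos 2x
E_alpha f = (10/13)cos x - (24/13)sin x + (120/169)cos 2x - (119/169)sin 2x
(D + E_alpha) f = (10/13)cos x - (50/13)sin x + (458/169)cos 2x - (119/169)sin 2x
D f = -2sin x + 2cos 2x
((D + E_alpha) + D) f = (10/13)cos x - (76/13)sin x + (796/169)cos 2x - (119/169)sin 2x
(-((D + E_alpha) + D)) f = -(10/13)cos x + (76/13)sin x - (796/169)cos 2x + (119/169)sin 2x


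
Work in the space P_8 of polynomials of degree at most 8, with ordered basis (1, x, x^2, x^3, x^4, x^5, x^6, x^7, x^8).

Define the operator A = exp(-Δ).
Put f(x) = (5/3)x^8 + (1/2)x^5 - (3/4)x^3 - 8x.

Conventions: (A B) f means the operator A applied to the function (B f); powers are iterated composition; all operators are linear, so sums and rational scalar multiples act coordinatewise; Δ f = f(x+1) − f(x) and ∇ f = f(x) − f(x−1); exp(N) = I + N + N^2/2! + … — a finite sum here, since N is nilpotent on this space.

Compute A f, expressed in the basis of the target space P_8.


the image equals g(x) = (5/3)x^8 - (40/3)x^7 + (563/6)x^5 + (685/6)x^4 - (2249/12)x^3 - (1651/4)x^2 - (251/2)x + 1075/12

order-1 term: -(40/3)x^7 - (140/3)x^6 - (280/3)x^5 - (715/6)x^4 - (295/3)x^3 - (593/12)x^2 - (163/12)x + 79/12
order-2 term: (140/3)x^6 + 280x^5 + (2450/3)x^4 + 1405x^3 + (4385/3)x^2 + (3421/4)x + 2603/12
order-3 term: -(280/3)x^5 - 700x^4 - (7000/3)x^3 - 4205x^2 - (12085/3)x - 6487/4
order-4 term: (350/3)x^4 + (2800/3)x^3 + (9100/3)x^2 + (28015/6)x + 2840
order-5 term: -(280/3)x^3 - 700x^2 - (5600/3)x - 3501/2
order-6 term: (140/3)x^2 + 280x + 1330/3
order-7 term: -(40/3)x - 140/3
order-8 term: 5/3
the series for exp(-Δ) f terminates at order 8
exp(-Δ) f = (5/3)x^8 - (40/3)x^7 + (563/6)x^5 + (685/6)x^4 - (2249/12)x^3 - (1651/4)x^2 - (251/2)x + 1075/12


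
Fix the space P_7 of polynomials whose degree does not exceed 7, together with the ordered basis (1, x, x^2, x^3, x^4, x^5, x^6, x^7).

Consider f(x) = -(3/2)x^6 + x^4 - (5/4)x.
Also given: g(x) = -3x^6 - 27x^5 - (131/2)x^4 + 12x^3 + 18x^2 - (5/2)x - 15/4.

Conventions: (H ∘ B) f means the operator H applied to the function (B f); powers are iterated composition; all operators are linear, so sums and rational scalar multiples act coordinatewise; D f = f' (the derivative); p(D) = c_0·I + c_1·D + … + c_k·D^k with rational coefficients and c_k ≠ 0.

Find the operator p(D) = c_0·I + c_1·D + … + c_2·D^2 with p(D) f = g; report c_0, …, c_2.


D^0 f = -(3/2)x^6 + x^4 - (5/4)x
D^1 f = -9x^5 + 4x^3 - 5/4
D^2 f = -45x^4 + 12x^2
matching coefficients of g against c_0 f + c_1 Df + … from the top degree down determines the c_i
solution: c_0 = 2, c_1 = 3, c_2 = 3/2

c_0 = 2, c_1 = 3, c_2 = 3/2


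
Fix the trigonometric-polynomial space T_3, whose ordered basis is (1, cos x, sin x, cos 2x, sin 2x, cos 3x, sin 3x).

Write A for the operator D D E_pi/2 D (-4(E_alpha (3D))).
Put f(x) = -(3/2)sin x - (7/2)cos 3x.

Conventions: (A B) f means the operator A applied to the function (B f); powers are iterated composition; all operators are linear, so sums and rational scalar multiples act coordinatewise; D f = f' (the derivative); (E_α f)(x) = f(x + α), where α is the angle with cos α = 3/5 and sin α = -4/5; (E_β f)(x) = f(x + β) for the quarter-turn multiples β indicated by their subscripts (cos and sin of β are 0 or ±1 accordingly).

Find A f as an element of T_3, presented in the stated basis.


g(x) = (54/5)cos x + (72/5)sin x - (149688/125)cos 3x - (398034/125)sin 3x

D f = -(3/2)cos x + (21/2)sin 3x
(3D) f = -(9/2)cos x + (63/2)sin 3x
E_alpha (3D) f = -(27/10)cos x - (18/5)sin x - (1386/125)cos 3x - (7371/250)sin 3x
(-4(E_alpha (3D))) f = (54/5)cos x + (72/5)sin x + (5544/125)cos 3x + (14742/125)sin 3x
D (-4(E_alpha (3D))) f = (72/5)cos x - (54/5)sin x + (44226/125)cos 3x - (16632/125)sin 3x
E_pi/2 D (-4(E_alpha (3D))) f = -(54/5)cos x - (72/5)sin x + (16632/125)cos 3x + (44226/125)sin 3x
D (E_pi/2 D) (-4(E_alpha (3D))) f = -(72/5)cos x + (54/5)sin x + (132678/125)cos 3x - (49896/125)sin 3x
D (D E_pi/2 D) (-4(E_alpha (3D))) f = (54/5)cos x + (72/5)sin x - (149688/125)cos 3x - (398034/125)sin 3x


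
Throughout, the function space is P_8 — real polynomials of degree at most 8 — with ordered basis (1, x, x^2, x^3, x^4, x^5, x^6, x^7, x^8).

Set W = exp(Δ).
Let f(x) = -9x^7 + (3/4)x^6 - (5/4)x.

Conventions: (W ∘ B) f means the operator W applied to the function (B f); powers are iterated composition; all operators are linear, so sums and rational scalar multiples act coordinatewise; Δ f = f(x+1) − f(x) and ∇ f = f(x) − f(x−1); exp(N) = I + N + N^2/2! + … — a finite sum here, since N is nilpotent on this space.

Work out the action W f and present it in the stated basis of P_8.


the image equals g(x) = -9x^7 - (249/4)x^6 - (747/2)x^5 - (3105/2)x^4 - 4650x^3 - (38637/4)x^2 - (50225/4)x - 7742

order-1 term: -63x^6 - (369/2)x^5 - (1215/4)x^4 - 300x^3 - (711/4)x^2 - (117/2)x - 19/2
order-2 term: -189x^5 - (3735/4)x^4 - 2160x^3 - (11025/4)x^2 - (3771/2)x - 2175/4
order-3 term: -315x^4 - 1875x^3 - (9315/2)x^2 - (11115/2)x - 5283/2
order-4 term: -315x^3 - (7515/4)x^2 - 4050x - 12405/4
order-5 term: -189x^2 - (1881/2)x - 4995/4
order-6 term: -63x - 753/4
order-7 term: -9
the series for exp(Δ) f terminates at order 7
exp(Δ) f = -9x^7 - (249/4)x^6 - (747/2)x^5 - (3105/2)x^4 - 4650x^3 - (38637/4)x^2 - (50225/4)x - 7742


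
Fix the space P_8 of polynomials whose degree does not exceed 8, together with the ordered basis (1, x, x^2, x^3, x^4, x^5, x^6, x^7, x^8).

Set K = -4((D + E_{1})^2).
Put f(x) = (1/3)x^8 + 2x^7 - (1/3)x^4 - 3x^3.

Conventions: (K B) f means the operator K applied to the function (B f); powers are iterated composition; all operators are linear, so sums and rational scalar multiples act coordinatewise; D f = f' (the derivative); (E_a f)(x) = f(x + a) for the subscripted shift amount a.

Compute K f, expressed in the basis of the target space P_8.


D f = (8/3)x^7 + 14x^6 - (4/3)x^3 - 9x^2
E_{1} f = (1/3)x^8 + (14/3)x^7 + (70/3)x^6 + (182/3)x^5 + 93x^4 + (253/3)x^3 + (121/3)x^2 + (19/3)x - 1
(D + E_{1}) f = (1/3)x^8 + (22/3)x^7 + (112/3)x^6 + (182/3)x^5 + 93x^4 + 83x^3 + (94/3)x^2 + (19/3)x - 1
D (D + E_{1}) f = (8/3)x^7 + (154/3)x^6 + 224x^5 + (910/3)x^4 + 372x^3 + 249x^2 + (188/3)x + 19/3
E_{1} (D + E_{1}) f = (1/3)x^8 + 10x^7 + 98x^6 + (1372/3)x^5 + (3709/3)x^4 + (6251/3)x^3 + (6505/3)x^2 + (3814/3)x + 955/3
(D + E_{1}) (D + E_{1}) f = (1/3)x^8 + (38/3)x^7 + (448/3)x^6 + (2044/3)x^5 + (4619/3)x^4 + (7367/3)x^3 + (7252/3)x^2 + 1334x + 974/3
(-4((D + E_{1})^2)) f = -(4/3)x^8 - (152/3)x^7 - (1792/3)x^6 - (8176/3)x^5 - (18476/3)x^4 - (29468/3)x^3 - (29008/3)x^2 - 5336x - 3896/3

the image equals g(x) = -(4/3)x^8 - (152/3)x^7 - (1792/3)x^6 - (8176/3)x^5 - (18476/3)x^4 - (29468/3)x^3 - (29008/3)x^2 - 5336x - 3896/3
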